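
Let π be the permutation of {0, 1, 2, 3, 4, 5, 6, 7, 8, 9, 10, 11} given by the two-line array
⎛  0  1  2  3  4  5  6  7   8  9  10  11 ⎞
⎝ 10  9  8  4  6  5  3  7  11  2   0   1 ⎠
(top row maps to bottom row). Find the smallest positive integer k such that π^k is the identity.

30

Decomposing into disjoint cycles gives cycle lengths 5, 3, 2, 1, 1.
The order of π is the least common multiple of its cycle lengths: lcm(5, 3, 2) = 30.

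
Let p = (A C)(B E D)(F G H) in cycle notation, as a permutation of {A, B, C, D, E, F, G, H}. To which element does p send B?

E

Within (B E D), B ↦ E.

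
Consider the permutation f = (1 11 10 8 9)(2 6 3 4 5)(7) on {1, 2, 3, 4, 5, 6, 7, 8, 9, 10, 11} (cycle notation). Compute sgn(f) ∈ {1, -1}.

1

The cycle lengths are 5, 5, 1.
A cycle of length ℓ contributes ℓ−1 transpositions, so f is a product of 4 + 4 = 8 transpositions — even.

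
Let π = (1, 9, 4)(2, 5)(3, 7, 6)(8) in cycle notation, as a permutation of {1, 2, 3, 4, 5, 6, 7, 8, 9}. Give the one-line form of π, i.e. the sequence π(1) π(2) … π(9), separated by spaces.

Reading each image from the cycles: 1↦9, 2↦5, 3↦7, 4↦1, 5↦2, 6↦3, 7↦6, 8↦8, 9↦4.
Listing these in domain order gives 9 5 7 1 2 3 6 8 4.

9 5 7 1 2 3 6 8 4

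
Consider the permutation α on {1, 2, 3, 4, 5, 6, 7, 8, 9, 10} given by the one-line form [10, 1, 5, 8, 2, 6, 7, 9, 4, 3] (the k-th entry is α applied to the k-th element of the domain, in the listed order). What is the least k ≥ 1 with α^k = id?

15

The disjoint-cycle form of α has cycle lengths 5, 3, 1, 1.
Since disjoint cycles commute, ord(α) = lcm(5, 3) = 15.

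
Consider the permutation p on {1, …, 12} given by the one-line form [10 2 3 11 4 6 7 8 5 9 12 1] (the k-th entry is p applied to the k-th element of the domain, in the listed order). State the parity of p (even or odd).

even

In disjoint-cycle form the cycle lengths are 7, 1, 1, 1, 1, 1.
A cycle of length ℓ contributes ℓ−1 transpositions, so p is a product of 6 transpositions — even.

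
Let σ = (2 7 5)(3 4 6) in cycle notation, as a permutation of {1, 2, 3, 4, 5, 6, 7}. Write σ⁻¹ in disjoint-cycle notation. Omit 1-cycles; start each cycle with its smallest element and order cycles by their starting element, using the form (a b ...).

(2 5 7)(3 6 4)

Inverting a permutation written in cycle notation just reverses the order within every cycle.
After reversing and putting each cycle's least element first, σ⁻¹ = (2 5 7)(3 6 4).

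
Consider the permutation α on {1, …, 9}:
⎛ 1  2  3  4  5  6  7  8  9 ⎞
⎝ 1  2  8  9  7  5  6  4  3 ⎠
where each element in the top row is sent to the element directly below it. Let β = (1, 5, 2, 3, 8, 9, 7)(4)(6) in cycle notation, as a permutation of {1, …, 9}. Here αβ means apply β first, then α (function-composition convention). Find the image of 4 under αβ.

β(4) = 4, then α(4) = 9; composing gives (αβ)(4) = 9.

9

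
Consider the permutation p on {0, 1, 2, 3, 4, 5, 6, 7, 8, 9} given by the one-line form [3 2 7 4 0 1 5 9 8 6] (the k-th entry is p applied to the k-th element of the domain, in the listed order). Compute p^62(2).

9

Tracing 2 → 7 → … returns to 2 after 6 steps, so 2 lies in a 6-cycle (1, 2, 7, 9, 6, 5).
Powers repeat with period 6 on this cycle, and 62 mod 6 = 2, so p^62(2) = p^2(2).
Stepping 2 places around the cycle: 2 → 7 → 9.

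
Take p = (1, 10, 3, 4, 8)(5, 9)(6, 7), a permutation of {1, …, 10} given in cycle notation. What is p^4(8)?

4

8 lies in the 5-cycle (1, 10, 3, 4, 8).
Advancing 4 steps from 8: 8 → 1 → 10 → 3 → 4.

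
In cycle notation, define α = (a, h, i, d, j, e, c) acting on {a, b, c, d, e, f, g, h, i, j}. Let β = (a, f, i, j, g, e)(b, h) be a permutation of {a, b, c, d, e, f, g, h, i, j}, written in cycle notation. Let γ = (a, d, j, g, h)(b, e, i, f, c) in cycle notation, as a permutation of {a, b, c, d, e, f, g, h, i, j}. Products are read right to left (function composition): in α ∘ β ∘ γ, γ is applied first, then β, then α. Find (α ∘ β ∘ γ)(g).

b

Apply the permutations in order: γ(g) = h, then β(h) = b, then α(b) = b. So (α ∘ β ∘ γ)(g) = b.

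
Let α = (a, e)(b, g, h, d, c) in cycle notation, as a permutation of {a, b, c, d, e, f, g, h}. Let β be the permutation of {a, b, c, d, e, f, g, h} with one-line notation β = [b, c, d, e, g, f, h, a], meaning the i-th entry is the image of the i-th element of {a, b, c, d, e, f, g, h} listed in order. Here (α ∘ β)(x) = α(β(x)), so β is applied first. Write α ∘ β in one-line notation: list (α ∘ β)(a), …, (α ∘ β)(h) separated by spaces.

(α ∘ β)(x) = α(β(x)). Computing each image: α(β(a)) = α(b) = g, α(β(b)) = α(c) = b, α(β(c)) = α(d) = c, α(β(d)) = α(e) = a, α(β(e)) = α(g) = h, α(β(f)) = α(f) = f, α(β(g)) = α(h) = d, α(β(h)) = α(a) = e.
Hence α ∘ β = [g b c a h f d e].

g b c a h f d e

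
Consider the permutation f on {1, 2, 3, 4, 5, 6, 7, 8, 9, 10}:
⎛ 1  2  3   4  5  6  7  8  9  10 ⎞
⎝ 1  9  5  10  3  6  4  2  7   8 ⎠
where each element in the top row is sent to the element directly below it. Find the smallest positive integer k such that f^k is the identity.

6

The disjoint-cycle form of f has cycle lengths 6, 2, 1, 1.
The order of f is the least common multiple of its cycle lengths: lcm(6, 2) = 6.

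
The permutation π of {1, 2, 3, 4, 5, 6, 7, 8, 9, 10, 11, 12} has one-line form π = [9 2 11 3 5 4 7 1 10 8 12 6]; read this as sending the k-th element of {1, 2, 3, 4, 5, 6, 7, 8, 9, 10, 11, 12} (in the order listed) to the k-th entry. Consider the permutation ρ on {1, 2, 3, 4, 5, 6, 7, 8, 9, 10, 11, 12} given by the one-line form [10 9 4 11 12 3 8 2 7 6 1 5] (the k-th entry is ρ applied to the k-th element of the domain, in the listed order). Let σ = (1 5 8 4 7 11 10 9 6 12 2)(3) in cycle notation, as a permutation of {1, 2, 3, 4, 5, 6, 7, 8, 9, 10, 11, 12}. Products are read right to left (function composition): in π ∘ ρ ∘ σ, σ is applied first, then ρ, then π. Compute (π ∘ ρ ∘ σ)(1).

6

Chase 1: σ(1) = 5; ρ(5) = 12; π(12) = 6. Hence (π ∘ ρ ∘ σ)(1) = 6.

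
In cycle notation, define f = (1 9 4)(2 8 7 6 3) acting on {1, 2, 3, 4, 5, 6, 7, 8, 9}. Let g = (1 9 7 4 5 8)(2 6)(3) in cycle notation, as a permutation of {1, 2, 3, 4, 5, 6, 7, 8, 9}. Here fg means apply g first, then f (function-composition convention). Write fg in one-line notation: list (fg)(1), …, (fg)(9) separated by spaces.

4 3 2 5 7 8 1 9 6

(fg)(x) = f(g(x)). Computing each image: f(g(1)) = f(9) = 4, f(g(2)) = f(6) = 3, f(g(3)) = f(3) = 2, f(g(4)) = f(5) = 5, f(g(5)) = f(8) = 7, f(g(6)) = f(2) = 8, f(g(7)) = f(4) = 1, f(g(8)) = f(1) = 9, f(g(9)) = f(7) = 6.
Hence fg = [4 3 2 5 7 8 1 9 6].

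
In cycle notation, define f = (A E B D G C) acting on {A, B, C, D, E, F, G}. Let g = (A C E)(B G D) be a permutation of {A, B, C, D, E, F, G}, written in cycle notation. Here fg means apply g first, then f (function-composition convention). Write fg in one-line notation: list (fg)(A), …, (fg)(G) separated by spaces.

A C B D E F G

(fg)(x) = f(g(x)). Computing each image: f(g(A)) = f(C) = A, f(g(B)) = f(G) = C, f(g(C)) = f(E) = B, f(g(D)) = f(B) = D, f(g(E)) = f(A) = E, f(g(F)) = f(F) = F, f(g(G)) = f(D) = G.
Hence fg = [A C B D E F G].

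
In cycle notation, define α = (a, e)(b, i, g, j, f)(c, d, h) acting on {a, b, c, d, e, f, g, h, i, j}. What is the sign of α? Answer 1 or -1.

-1

The cycle lengths are 5, 3, 2.
A cycle is odd iff its length is even; α has 1 even-length cycle, so sgn(α) = (−1)^1 and α is odd.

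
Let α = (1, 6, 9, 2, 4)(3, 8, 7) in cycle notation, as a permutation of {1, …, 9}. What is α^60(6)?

6

6 lies in the 5-cycle (1, 6, 9, 2, 4).
On a 5-cycle, α^5 is the identity, so α^60 = α^0 there (60 ≡ 0 mod 5).
So α^60(6) = 6.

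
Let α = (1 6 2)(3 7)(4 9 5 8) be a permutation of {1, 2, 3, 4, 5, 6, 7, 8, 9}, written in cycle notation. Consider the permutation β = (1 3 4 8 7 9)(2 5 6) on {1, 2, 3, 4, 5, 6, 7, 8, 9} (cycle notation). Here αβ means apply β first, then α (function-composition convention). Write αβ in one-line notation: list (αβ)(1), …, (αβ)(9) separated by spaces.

7 8 9 4 2 1 5 3 6

Chase each element through β then α: 1 → 3 → 7; 2 → 5 → 8; 3 → 4 → 9; 4 → 8 → 4; 5 → 6 → 2; 6 → 2 → 1; 7 → 9 → 5; 8 → 7 → 3; 9 → 1 → 6.
Collecting the images, αβ = [7 8 9 4 2 1 5 3 6].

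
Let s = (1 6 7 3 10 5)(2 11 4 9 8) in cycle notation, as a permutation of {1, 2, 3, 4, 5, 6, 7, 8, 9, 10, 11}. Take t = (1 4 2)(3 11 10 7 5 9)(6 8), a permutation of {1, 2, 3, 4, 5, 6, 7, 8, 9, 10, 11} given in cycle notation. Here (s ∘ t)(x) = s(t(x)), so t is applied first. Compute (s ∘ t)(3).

4

(s ∘ t)(3) = s(t(3)). t(3) = 11, then s(11) = 4. So (s ∘ t)(3) = 4.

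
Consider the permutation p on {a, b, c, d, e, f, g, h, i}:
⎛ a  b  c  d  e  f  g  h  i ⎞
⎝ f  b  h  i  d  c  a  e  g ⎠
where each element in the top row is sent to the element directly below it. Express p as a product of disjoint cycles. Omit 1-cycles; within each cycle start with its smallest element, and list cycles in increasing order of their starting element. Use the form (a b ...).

Start at a and follow images: a → f → c → h → e → d → i → g → a, giving the cycle (a f c h e d i g).
Continuing from each remaining unvisited element yields (a f c h e d i g).

(a f c h e d i g)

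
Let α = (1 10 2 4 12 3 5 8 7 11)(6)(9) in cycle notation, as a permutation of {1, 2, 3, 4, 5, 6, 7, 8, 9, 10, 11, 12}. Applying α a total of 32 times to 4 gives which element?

4 lies in the 10-cycle (1 10 2 4 12 3 5 8 7 11).
On a 10-cycle, α^10 is the identity, so α^32 = α^2 there (32 ≡ 2 mod 10).
Stepping 2 places around the cycle: 4 → 12 → 3.

3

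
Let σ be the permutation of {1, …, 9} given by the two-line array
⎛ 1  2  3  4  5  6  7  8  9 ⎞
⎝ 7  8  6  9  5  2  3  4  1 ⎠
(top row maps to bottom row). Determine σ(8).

4

The entry below 8 in the array is 4, so σ(8) = 4.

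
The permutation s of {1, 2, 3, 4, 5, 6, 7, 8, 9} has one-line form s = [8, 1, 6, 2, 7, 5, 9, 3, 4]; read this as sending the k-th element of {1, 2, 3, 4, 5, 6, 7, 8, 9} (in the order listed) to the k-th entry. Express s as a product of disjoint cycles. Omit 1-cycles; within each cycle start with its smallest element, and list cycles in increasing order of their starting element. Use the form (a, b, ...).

Iterating s from 1 gives 1 → 8 → 3 → 6 → 5 → 7 → 9 → 4 → 2 → 1; that is the 9-cycle (1, 8, 3, 6, 5, 7, 9, 4, 2).
Continuing from each remaining unvisited element yields (1, 8, 3, 6, 5, 7, 9, 4, 2).

(1, 8, 3, 6, 5, 7, 9, 4, 2)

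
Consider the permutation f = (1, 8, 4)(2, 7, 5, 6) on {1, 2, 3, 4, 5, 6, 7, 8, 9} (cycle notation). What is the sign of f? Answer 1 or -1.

The cycle lengths are 4, 3, 1, 1.
A cycle of length ℓ contributes ℓ−1 transpositions, so f is a product of 3 + 2 = 5 transpositions — odd.

-1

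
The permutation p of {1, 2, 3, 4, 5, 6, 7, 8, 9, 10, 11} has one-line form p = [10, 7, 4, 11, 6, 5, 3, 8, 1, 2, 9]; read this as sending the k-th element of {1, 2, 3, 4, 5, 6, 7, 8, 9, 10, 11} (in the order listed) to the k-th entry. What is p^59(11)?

10

Tracing 11 → 9 → … returns to 11 after 8 steps, so 11 lies in an 8-cycle (1 10 2 7 3 4 11 9).
Since the cycle has length 8, p^59 acts on it the same as p^3 (59 mod 8 = 3).
Advancing 3 steps from 11: 11 → 9 → 1 → 10.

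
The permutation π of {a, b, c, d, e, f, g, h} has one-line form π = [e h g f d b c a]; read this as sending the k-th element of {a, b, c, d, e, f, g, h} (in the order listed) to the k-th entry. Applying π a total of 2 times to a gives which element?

Tracing a → e → … returns to a after 6 steps, so a lies in a 6-cycle (a, e, d, f, b, h).
Stepping 2 places around the cycle: a → e → d.

d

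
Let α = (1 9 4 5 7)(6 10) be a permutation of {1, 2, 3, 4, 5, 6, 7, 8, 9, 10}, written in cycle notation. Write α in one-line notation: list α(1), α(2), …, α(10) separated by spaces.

Each element maps to the next entry in its cycle (wrapping to the front): 1→9, 2→2, 3→3, 4→5, 5→7, 6→10, 7→1, 8→8, 9→4, 10→6.
So the one-line form is 9 2 3 5 7 10 1 8 4 6.

9 2 3 5 7 10 1 8 4 6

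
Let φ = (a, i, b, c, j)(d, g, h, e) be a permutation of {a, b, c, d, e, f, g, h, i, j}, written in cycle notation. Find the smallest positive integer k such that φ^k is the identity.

20

The disjoint cycles have lengths 5, 4, 1.
The order is lcm(5, 4) = 20.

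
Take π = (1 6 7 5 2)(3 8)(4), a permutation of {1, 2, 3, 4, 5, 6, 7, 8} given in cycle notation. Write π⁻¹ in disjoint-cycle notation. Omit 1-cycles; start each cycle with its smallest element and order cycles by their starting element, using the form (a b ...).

(1 2 5 7 6)(3 8)

The inverse reverses each cycle.
After reversing and putting each cycle's least element first, π⁻¹ = (1 2 5 7 6)(3 8).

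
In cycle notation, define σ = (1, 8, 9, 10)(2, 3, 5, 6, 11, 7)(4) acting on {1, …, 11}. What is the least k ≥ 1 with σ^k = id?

The cycle type of σ is (6, 4, 1).
Since disjoint cycles commute, ord(σ) = lcm(6, 4) = 12.

12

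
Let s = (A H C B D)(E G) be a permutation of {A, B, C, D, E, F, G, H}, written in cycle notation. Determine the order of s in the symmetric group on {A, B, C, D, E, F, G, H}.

The disjoint cycles have lengths 5, 2, 1.
The order is lcm(5, 2) = 10.

10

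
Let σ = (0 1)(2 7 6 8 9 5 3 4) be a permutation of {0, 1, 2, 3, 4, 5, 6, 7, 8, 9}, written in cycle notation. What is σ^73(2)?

7

2 lies in the 8-cycle (2 7 6 8 9 5 3 4).
On an 8-cycle, σ^8 is the identity, so σ^73 = σ^1 there (73 ≡ 1 mod 8).
Advancing 1 step from 2: 2 → 7.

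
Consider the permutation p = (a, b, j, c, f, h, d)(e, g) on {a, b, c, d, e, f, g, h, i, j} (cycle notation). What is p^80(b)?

f

b lies in the 7-cycle (a, b, j, c, f, h, d).
Since the cycle has length 7, p^80 acts on it the same as p^3 (80 mod 7 = 3).
Stepping 3 places around the cycle: b → j → c → f.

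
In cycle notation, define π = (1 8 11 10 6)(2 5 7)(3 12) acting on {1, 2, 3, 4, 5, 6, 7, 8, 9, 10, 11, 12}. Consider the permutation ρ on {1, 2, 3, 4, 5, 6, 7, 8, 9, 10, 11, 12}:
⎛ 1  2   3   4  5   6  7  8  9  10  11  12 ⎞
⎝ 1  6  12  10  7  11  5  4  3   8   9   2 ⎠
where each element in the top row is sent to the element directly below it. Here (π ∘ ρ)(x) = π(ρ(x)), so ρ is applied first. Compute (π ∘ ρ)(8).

First apply ρ: ρ(8) = 4, then π(4) = 4. Thus (π ∘ ρ)(8) = 4.

4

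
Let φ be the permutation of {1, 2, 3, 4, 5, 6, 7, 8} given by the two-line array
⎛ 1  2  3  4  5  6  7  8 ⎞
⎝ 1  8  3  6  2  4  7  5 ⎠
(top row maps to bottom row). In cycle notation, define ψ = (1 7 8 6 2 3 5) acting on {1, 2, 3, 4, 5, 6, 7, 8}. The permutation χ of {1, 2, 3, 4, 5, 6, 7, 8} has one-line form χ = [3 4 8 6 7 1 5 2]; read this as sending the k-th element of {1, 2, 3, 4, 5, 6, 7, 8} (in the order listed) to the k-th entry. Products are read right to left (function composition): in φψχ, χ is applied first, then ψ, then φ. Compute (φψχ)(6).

Chase 6: χ(6) = 1; ψ(1) = 7; φ(7) = 7. Hence (φψχ)(6) = 7.

7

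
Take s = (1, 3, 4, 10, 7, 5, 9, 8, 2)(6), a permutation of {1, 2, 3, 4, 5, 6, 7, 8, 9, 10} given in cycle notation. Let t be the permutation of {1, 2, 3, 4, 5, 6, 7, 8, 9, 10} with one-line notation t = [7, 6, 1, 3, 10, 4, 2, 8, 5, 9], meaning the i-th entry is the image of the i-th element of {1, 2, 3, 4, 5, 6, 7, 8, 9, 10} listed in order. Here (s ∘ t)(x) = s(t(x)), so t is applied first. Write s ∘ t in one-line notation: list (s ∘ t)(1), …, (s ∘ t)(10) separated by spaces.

(s ∘ t)(x) = s(t(x)). Computing each image: s(t(1)) = s(7) = 5, s(t(2)) = s(6) = 6, s(t(3)) = s(1) = 3, s(t(4)) = s(3) = 4, s(t(5)) = s(10) = 7, s(t(6)) = s(4) = 10, s(t(7)) = s(2) = 1, s(t(8)) = s(8) = 2, s(t(9)) = s(5) = 9, s(t(10)) = s(9) = 8.
Hence s ∘ t = [5 6 3 4 7 10 1 2 9 8].

5 6 3 4 7 10 1 2 9 8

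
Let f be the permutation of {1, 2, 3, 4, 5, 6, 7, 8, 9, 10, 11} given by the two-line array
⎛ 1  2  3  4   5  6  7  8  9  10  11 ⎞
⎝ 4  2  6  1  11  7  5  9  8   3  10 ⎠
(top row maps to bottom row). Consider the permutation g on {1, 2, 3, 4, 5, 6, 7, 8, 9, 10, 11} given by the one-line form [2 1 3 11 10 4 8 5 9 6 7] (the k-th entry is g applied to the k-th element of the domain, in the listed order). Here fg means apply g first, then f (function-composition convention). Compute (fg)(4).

(fg)(4) = f(g(4)). g(4) = 11, then f(11) = 10. So (fg)(4) = 10.

10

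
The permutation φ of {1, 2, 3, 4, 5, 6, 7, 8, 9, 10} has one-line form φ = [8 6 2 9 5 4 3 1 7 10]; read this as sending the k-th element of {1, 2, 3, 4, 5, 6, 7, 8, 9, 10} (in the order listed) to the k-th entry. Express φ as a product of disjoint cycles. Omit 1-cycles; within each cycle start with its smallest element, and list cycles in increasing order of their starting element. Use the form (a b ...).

(1 8)(2 6 4 9 7 3)

Iterating φ from 1 gives 1 → 8 → 1; that is the 2-cycle (1 8).
Repeating from the next unused element and collecting all non-trivial cycles gives (1 8)(2 6 4 9 7 3).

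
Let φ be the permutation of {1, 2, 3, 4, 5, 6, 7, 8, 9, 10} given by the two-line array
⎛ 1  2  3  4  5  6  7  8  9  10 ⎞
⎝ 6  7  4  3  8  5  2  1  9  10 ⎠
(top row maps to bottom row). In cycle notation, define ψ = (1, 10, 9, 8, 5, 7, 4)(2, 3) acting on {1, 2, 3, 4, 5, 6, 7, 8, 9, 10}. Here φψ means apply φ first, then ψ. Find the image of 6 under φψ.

7

First apply φ: φ(6) = 5, then ψ(5) = 7. Thus (φψ)(6) = 7.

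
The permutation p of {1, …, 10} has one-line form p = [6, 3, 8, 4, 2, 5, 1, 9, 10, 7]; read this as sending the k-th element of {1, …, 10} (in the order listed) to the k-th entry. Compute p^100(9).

Tracing 9 → 10 → … returns to 9 after 9 steps, so 9 lies in a 9-cycle (1 6 5 2 3 8 9 10 7).
On a 9-cycle, p^9 is the identity, so p^100 = p^1 there (100 ≡ 1 mod 9).
Advancing 1 step from 9: 9 → 10.

10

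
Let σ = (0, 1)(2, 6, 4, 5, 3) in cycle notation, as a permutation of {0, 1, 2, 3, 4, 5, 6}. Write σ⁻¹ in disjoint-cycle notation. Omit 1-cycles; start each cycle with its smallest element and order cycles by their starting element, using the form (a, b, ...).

(0, 1)(2, 3, 5, 4, 6)

Inverting a permutation written in cycle notation just reverses the order within every cycle.
After reversing and putting each cycle's least element first, σ⁻¹ = (0, 1)(2, 3, 5, 4, 6).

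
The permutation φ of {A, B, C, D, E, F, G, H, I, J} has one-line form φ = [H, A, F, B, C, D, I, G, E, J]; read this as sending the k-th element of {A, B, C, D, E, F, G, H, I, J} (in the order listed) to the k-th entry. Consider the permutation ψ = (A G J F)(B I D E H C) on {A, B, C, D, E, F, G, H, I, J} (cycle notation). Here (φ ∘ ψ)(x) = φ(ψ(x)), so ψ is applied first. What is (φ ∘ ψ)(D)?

(φ ∘ ψ)(D) = φ(ψ(D)). ψ(D) = E, then φ(E) = C. So (φ ∘ ψ)(D) = C.

C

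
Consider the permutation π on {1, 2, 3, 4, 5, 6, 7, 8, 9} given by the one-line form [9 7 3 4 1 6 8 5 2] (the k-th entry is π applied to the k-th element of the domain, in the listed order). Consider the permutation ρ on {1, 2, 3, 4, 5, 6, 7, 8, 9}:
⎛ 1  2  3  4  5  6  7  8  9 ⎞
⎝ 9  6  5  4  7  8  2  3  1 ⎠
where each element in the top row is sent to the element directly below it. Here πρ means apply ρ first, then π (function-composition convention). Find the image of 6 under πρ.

ρ(6) = 8, then π(8) = 5; composing gives (πρ)(6) = 5.

5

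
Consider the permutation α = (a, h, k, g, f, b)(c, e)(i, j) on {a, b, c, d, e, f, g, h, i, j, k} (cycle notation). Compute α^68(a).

k

a lies in the 6-cycle (a, h, k, g, f, b).
On a 6-cycle, α^6 is the identity, so α^68 = α^2 there (68 ≡ 2 mod 6).
Stepping 2 places around the cycle: a → h → k.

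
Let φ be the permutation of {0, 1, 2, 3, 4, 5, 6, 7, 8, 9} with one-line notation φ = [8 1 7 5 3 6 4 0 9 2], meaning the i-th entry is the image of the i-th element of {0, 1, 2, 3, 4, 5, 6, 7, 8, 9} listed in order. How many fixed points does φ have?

The fixed points (elements with φ(x) = x) are {1}, so there is 1.

1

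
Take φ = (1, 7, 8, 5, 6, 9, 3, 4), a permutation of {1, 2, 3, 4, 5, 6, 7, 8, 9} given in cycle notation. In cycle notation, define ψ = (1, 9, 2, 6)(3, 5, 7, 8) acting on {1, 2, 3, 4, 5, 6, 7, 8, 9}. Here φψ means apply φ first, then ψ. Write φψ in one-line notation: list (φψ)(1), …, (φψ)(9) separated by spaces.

(φψ)(x) = ψ(φ(x)). Computing each image: ψ(φ(1)) = ψ(7) = 8, ψ(φ(2)) = ψ(2) = 6, ψ(φ(3)) = ψ(4) = 4, ψ(φ(4)) = ψ(1) = 9, ψ(φ(5)) = ψ(6) = 1, ψ(φ(6)) = ψ(9) = 2, ψ(φ(7)) = ψ(8) = 3, ψ(φ(8)) = ψ(5) = 7, ψ(φ(9)) = ψ(3) = 5.
Hence φψ = [8 6 4 9 1 2 3 7 5].

8 6 4 9 1 2 3 7 5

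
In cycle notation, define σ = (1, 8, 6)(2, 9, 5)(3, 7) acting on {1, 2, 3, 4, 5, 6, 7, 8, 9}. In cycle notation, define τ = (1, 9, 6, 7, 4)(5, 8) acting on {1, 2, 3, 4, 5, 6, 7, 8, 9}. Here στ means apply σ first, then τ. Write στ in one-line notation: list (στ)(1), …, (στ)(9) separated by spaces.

5 6 4 1 2 9 3 7 8

Chase each element through σ then τ: 1 → 8 → 5; 2 → 9 → 6; 3 → 7 → 4; 4 → 4 → 1; 5 → 2 → 2; 6 → 1 → 9; 7 → 3 → 3; 8 → 6 → 7; 9 → 5 → 8.
Collecting the images, στ = [5 6 4 1 2 9 3 7 8].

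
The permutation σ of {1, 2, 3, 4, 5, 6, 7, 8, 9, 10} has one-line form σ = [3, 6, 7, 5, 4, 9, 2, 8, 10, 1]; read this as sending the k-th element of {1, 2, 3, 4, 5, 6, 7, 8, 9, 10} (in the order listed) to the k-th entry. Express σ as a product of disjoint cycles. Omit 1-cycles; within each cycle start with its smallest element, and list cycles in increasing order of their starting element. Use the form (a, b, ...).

(1, 3, 7, 2, 6, 9, 10)(4, 5)

Start at 1 and follow images: 1 → 3 → 7 → 2 → 6 → 9 → 10 → 1, giving the cycle (1, 3, 7, 2, 6, 9, 10).
Repeating from the next unused element and collecting all non-trivial cycles gives (1, 3, 7, 2, 6, 9, 10)(4, 5).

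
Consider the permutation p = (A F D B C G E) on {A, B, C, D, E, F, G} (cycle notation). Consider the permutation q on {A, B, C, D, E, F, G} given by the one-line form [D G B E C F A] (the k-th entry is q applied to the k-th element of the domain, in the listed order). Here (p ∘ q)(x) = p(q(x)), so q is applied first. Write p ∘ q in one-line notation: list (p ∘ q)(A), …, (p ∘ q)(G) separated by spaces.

B E C A G D F

(p ∘ q)(x) = p(q(x)). Computing each image: p(q(A)) = p(D) = B, p(q(B)) = p(G) = E, p(q(C)) = p(B) = C, p(q(D)) = p(E) = A, p(q(E)) = p(C) = G, p(q(F)) = p(F) = D, p(q(G)) = p(A) = F.
Hence p ∘ q = [B E C A G D F].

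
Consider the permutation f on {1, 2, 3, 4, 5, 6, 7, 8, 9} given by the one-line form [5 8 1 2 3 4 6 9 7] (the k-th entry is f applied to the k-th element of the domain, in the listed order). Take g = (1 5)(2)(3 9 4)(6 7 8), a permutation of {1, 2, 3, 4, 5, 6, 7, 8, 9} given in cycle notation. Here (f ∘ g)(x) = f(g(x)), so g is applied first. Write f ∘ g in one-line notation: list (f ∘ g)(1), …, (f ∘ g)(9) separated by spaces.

(f ∘ g)(x) = f(g(x)). Computing each image: f(g(1)) = f(5) = 3, f(g(2)) = f(2) = 8, f(g(3)) = f(9) = 7, f(g(4)) = f(3) = 1, f(g(5)) = f(1) = 5, f(g(6)) = f(7) = 6, f(g(7)) = f(8) = 9, f(g(8)) = f(6) = 4, f(g(9)) = f(4) = 2.
Hence f ∘ g = [3 8 7 1 5 6 9 4 2].

3 8 7 1 5 6 9 4 2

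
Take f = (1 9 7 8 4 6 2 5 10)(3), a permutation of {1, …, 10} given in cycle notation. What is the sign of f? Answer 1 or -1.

1

The cycle lengths are 9, 1.
A cycle is odd iff its length is even; f has 0 even-length cycles, so sgn(f) = (−1)^0 and f is even.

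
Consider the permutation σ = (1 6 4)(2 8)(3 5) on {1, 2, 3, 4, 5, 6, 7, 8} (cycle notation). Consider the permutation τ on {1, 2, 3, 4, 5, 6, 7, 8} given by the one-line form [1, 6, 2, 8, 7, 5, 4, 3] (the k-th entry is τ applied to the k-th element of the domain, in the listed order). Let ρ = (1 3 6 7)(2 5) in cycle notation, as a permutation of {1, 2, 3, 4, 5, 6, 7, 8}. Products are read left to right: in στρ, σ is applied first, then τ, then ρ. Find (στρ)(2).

(στρ)(2) = ρ(τ(σ(2))). σ(2) = 8, then τ(8) = 3, then ρ(3) = 6, so the result is 6.

6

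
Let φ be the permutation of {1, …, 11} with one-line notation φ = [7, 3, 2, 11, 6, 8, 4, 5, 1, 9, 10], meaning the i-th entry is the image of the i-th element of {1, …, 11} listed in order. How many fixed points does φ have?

No element satisfies φ(x) = x, so there are 0 fixed points.

0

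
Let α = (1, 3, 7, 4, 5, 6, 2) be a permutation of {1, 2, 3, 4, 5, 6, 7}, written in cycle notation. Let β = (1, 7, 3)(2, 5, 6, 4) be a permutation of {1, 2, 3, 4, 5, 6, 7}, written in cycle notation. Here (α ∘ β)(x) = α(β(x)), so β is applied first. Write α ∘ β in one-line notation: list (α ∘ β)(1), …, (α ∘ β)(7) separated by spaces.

4 6 3 1 2 5 7

(α ∘ β)(x) = α(β(x)). Computing each image: α(β(1)) = α(7) = 4, α(β(2)) = α(5) = 6, α(β(3)) = α(1) = 3, α(β(4)) = α(2) = 1, α(β(5)) = α(6) = 2, α(β(6)) = α(4) = 5, α(β(7)) = α(3) = 7.
Hence α ∘ β = [4 6 3 1 2 5 7].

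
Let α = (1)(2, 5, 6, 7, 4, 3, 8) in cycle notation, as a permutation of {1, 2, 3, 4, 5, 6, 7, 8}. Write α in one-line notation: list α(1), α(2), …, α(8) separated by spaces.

1 5 8 3 6 7 4 2

Each element maps to the next entry in its cycle (wrapping to the front): 1→1, 2→5, 3→8, 4→3, 5→6, 6→7, 7→4, 8→2.
Listing these in domain order gives 1 5 8 3 6 7 4 2.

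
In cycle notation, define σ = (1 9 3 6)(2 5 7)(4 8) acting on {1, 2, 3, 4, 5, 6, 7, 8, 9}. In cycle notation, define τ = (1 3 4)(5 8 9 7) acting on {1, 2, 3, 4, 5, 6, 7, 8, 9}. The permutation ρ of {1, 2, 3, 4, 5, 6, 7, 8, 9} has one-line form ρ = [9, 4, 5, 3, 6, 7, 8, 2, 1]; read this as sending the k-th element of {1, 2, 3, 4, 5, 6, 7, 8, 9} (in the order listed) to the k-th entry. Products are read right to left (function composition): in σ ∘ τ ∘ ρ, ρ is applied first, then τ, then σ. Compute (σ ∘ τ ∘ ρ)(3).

(σ ∘ τ ∘ ρ)(3) = σ(τ(ρ(3))). ρ(3) = 5, then τ(5) = 8, then σ(8) = 4, so the result is 4.

4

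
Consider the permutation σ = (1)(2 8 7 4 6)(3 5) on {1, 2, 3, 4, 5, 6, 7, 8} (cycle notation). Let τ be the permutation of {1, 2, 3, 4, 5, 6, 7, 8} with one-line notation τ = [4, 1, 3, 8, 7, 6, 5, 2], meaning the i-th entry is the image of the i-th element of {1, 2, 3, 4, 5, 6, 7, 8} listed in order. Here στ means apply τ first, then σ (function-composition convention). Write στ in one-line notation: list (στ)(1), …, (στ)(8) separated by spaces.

6 1 5 7 4 2 3 8

For each element, apply τ then σ: 1 → 4 → 6; 2 → 1 → 1; 3 → 3 → 5; 4 → 8 → 7; 5 → 7 → 4; 6 → 6 → 2; 7 → 5 → 3; 8 → 2 → 8.
Collecting the images, στ = [6 1 5 7 4 2 3 8].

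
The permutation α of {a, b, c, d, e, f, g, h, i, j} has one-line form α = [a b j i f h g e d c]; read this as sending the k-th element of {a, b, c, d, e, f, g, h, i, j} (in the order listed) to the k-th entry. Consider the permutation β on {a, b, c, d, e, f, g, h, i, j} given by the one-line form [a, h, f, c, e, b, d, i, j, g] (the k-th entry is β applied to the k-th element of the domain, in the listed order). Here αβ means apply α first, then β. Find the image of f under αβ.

i

α(f) = h, then β(h) = i; composing gives (αβ)(f) = i.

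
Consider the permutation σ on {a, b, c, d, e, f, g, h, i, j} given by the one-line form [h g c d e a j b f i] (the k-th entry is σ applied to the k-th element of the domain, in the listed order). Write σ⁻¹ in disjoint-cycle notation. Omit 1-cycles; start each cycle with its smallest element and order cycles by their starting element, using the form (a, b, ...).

First write σ in disjoint cycles: (a, h, b, g, j, i, f).
The inverse reverses every cycle; in canonical form, σ⁻¹ = (a, f, i, j, g, b, h).

(a, f, i, j, g, b, h)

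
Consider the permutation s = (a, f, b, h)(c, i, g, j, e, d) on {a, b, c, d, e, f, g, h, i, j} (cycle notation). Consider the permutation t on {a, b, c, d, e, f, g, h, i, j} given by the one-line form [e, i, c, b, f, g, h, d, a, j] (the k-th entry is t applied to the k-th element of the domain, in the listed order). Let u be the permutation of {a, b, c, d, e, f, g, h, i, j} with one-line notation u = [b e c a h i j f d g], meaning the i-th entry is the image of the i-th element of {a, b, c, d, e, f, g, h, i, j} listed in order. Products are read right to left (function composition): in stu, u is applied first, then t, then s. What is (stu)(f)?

f

(stu)(f) = s(t(u(f))). u(f) = i, then t(i) = a, then s(a) = f, so the result is f.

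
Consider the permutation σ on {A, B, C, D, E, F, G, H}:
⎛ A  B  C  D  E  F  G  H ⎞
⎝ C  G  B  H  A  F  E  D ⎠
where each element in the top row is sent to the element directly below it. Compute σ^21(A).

Tracing A → C → … returns to A after 5 steps, so A lies in a 5-cycle (A C B G E).
Powers repeat with period 5 on this cycle, and 21 mod 5 = 1, so σ^21(A) = σ^1(A).
Stepping 1 place around the cycle: A → C.

C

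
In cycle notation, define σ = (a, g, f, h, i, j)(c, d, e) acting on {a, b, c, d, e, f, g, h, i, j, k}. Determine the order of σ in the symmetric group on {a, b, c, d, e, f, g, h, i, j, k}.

6

The cycle type of σ is (6, 3, 1, 1).
The order of σ is the least common multiple of its cycle lengths: lcm(6, 3) = 6.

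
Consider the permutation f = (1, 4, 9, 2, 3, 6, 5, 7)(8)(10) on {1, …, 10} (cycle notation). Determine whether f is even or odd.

The cycle lengths are 8, 1, 1.
A cycle of length ℓ contributes ℓ−1 transpositions, so f is a product of 7 transpositions — odd.

odd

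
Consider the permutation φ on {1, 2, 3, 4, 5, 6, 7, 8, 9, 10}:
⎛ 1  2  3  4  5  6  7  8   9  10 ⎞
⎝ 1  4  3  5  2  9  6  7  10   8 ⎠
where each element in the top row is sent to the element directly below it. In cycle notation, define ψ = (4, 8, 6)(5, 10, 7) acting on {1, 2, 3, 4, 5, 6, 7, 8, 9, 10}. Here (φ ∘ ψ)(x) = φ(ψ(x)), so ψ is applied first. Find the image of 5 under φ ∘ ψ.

8

(φ ∘ ψ)(5) = φ(ψ(5)). ψ(5) = 10, then φ(10) = 8. So (φ ∘ ψ)(5) = 8.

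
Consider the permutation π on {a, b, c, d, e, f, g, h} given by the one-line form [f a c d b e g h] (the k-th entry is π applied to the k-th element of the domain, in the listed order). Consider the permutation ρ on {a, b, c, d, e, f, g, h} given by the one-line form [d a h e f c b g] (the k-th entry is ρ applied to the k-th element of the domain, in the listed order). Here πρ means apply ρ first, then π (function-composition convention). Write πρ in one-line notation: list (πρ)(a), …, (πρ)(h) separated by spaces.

(πρ)(x) = π(ρ(x)). Computing each image: π(ρ(a)) = π(d) = d, π(ρ(b)) = π(a) = f, π(ρ(c)) = π(h) = h, π(ρ(d)) = π(e) = b, π(ρ(e)) = π(f) = e, π(ρ(f)) = π(c) = c, π(ρ(g)) = π(b) = a, π(ρ(h)) = π(g) = g.
Hence πρ = [d f h b e c a g].

d f h b e c a g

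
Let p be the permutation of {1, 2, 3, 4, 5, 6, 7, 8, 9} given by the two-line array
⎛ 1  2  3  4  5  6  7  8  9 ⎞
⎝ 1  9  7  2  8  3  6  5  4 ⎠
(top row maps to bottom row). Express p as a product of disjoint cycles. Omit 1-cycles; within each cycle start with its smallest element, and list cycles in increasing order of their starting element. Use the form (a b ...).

(2 9 4)(3 7 6)(5 8)

Iterating p from 2 gives 2 → 9 → 4 → 2; that is the 3-cycle (2 9 4).
Continuing from each remaining unvisited element yields (2 9 4)(3 7 6)(5 8).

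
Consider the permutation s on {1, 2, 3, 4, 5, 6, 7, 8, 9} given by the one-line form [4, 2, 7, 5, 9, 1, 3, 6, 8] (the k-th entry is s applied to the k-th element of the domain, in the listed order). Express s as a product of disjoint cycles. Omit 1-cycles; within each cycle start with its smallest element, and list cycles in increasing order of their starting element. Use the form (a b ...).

From 1: 1 → 4 → 5 → 9 → 8 → 6 → 1, closing the cycle (1 4 5 9 8 6).
Continuing from each remaining unvisited element yields (1 4 5 9 8 6)(3 7).

(1 4 5 9 8 6)(3 7)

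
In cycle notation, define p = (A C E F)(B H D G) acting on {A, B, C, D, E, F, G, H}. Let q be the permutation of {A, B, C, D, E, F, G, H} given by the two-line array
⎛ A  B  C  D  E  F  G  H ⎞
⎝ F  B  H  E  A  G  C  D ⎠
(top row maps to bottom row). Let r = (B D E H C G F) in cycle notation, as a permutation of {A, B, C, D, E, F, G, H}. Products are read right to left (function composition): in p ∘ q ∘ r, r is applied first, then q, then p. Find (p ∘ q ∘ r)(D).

C

(p ∘ q ∘ r)(D) = p(q(r(D))). r(D) = E, then q(E) = A, then p(A) = C, so the result is C.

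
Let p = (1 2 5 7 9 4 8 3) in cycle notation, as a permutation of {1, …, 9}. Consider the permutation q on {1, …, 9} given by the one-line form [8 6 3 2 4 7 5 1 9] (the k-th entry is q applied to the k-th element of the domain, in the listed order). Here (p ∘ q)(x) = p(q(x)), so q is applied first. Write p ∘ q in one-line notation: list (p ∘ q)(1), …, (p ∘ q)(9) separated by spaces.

3 6 1 5 8 9 7 2 4

(p ∘ q)(x) = p(q(x)). Computing each image: p(q(1)) = p(8) = 3, p(q(2)) = p(6) = 6, p(q(3)) = p(3) = 1, p(q(4)) = p(2) = 5, p(q(5)) = p(4) = 8, p(q(6)) = p(7) = 9, p(q(7)) = p(5) = 7, p(q(8)) = p(1) = 2, p(q(9)) = p(9) = 4.
Hence p ∘ q = [3 6 1 5 8 9 7 2 4].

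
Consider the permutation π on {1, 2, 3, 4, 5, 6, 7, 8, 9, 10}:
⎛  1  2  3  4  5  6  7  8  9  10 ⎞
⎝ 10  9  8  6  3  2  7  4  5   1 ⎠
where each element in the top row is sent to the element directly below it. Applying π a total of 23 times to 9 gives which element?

3

Tracing 9 → 5 → … returns to 9 after 7 steps, so 9 lies in a 7-cycle (2, 9, 5, 3, 8, 4, 6).
Since the cycle has length 7, π^23 acts on it the same as π^2 (23 mod 7 = 2).
Advancing 2 steps from 9: 9 → 5 → 3.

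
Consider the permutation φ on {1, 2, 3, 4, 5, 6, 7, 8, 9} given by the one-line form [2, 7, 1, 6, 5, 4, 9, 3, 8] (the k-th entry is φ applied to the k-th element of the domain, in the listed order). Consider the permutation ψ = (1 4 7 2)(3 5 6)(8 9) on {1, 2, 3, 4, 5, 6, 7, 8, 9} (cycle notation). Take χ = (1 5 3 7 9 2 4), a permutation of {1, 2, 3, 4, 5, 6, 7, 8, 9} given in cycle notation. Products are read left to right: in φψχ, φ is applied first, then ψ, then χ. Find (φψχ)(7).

8

(φψχ)(7) = χ(ψ(φ(7))). φ(7) = 9, then ψ(9) = 8, then χ(8) = 8, so the result is 8.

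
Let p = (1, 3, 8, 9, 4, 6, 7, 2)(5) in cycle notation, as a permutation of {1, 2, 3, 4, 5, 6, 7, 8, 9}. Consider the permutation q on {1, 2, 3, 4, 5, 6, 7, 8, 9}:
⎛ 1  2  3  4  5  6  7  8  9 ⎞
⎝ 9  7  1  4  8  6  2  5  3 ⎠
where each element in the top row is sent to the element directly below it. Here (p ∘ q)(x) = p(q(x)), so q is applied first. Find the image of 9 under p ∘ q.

8

(p ∘ q)(9) = p(q(9)). q(9) = 3, then p(3) = 8. So (p ∘ q)(9) = 8.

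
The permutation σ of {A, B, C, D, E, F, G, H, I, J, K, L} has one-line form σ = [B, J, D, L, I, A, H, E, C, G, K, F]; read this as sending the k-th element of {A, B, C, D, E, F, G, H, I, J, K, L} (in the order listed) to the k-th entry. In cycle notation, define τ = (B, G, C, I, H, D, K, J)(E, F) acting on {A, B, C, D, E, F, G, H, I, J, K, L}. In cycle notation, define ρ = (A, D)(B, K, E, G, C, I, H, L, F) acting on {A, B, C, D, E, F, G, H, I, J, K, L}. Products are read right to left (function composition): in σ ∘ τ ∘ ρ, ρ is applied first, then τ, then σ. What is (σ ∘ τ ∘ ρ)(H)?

(σ ∘ τ ∘ ρ)(H) = σ(τ(ρ(H))). ρ(H) = L, then τ(L) = L, then σ(L) = F, so the result is F.

F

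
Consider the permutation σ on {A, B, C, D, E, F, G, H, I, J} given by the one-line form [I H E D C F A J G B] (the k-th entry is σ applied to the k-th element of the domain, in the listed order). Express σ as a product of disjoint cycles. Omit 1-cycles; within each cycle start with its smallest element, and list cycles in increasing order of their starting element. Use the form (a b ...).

(A I G)(B H J)(C E)

Iterating σ from A gives A → I → G → A; that is the 3-cycle (A I G).
Continuing from each remaining unvisited element yields (A I G)(B H J)(C E).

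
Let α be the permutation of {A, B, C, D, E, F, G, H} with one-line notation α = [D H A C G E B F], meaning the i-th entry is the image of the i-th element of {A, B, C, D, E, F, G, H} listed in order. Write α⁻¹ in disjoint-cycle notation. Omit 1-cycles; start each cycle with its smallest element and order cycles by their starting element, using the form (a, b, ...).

First write α in disjoint cycles: (A, D, C)(B, H, F, E, G).
Reversing each cycle (and rotating so the smallest element leads) gives α⁻¹ = (A, C, D)(B, G, E, F, H).

(A, C, D)(B, G, E, F, H)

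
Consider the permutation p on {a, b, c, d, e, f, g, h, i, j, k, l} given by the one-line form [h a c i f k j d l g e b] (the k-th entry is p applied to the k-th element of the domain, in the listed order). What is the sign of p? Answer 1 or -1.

In disjoint-cycle form the cycle lengths are 6, 3, 2, 1.
A cycle of length ℓ contributes ℓ−1 transpositions, so p is a product of 5 + 2 + 1 = 8 transpositions — even.

1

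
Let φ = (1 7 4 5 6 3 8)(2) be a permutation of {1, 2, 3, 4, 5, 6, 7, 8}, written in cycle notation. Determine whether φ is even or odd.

even

The cycle lengths are 7, 1.
A cycle is odd iff its length is even; φ has 0 even-length cycles, so sgn(φ) = (−1)^0 and φ is even.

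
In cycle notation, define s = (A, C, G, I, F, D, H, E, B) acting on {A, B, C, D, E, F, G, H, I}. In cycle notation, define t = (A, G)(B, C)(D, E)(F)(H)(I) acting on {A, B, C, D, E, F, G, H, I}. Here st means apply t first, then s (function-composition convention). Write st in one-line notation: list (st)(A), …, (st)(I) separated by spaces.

I G A B H D C E F

Chase each element through t then s: A → G → I; B → C → G; C → B → A; D → E → B; E → D → H; F → F → D; G → A → C; H → H → E; I → I → F.
Collecting the images, st = [I G A B H D C E F].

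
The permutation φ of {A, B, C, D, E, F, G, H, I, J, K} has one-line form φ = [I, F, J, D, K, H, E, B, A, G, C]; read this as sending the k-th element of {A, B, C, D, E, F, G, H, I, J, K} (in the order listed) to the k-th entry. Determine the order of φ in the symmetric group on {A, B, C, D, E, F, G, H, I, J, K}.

The disjoint-cycle form of φ has cycle lengths 5, 3, 2, 1.
The order is lcm(5, 3, 2) = 30.

30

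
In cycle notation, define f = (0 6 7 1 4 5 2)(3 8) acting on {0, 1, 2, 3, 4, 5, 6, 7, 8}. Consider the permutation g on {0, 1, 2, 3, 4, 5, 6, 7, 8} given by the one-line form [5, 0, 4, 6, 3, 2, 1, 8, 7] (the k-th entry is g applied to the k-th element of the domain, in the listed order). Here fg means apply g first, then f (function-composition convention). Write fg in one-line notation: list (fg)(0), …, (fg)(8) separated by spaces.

(fg)(x) = f(g(x)). Computing each image: f(g(0)) = f(5) = 2, f(g(1)) = f(0) = 6, f(g(2)) = f(4) = 5, f(g(3)) = f(6) = 7, f(g(4)) = f(3) = 8, f(g(5)) = f(2) = 0, f(g(6)) = f(1) = 4, f(g(7)) = f(8) = 3, f(g(8)) = f(7) = 1.
Hence fg = [2 6 5 7 8 0 4 3 1].

2 6 5 7 8 0 4 3 1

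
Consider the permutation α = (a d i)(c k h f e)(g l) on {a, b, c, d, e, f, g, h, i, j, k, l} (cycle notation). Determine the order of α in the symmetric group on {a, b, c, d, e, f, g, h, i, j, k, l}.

30

The cycle type of α is (5, 3, 2, 1, 1).
The order of α is the least common multiple of its cycle lengths: lcm(5, 3, 2) = 30.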